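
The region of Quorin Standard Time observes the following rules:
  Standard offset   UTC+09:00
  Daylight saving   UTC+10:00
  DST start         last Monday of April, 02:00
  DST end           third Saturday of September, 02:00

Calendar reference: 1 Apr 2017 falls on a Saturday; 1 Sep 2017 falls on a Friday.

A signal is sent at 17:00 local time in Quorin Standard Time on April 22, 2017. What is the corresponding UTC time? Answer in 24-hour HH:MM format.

1 April 2017 is a Saturday, so Mondays fall on 3, 10, 17, 24; the last is April 24.
1 September 2017 is a Friday, so the first Saturday is September 2 and the third is September 16.
April 22, 2017 does not fall between 24 April and 16 September, so daylight saving is not in effect and Quorin Standard Time is at UTC+09:00.
17:00 local − 9h = 08:00 UTC.

08:00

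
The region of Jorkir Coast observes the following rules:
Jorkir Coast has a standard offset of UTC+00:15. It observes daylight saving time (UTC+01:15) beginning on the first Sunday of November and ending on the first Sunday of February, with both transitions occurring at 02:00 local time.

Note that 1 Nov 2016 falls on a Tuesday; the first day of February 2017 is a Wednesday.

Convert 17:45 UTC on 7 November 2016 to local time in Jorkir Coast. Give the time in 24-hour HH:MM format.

1 November 2016 is a Tuesday, so the first Sunday is November 6.
1 February 2017 is a Wednesday, so the first Sunday is February 5.
At the standard offset (UTC+00:15), 17:45 UTC + 0h15m = 18:00 Jorkir Coast standard time.
The standard-time date in Jorkir Coast, 7 November 2016, lies within the daylight-saving period (6 November 2016 – 5 February 2017), so Jorkir Coast is on daylight time, UTC+01:15.
17:45 UTC + 1h15m = 19:00 local.

19:00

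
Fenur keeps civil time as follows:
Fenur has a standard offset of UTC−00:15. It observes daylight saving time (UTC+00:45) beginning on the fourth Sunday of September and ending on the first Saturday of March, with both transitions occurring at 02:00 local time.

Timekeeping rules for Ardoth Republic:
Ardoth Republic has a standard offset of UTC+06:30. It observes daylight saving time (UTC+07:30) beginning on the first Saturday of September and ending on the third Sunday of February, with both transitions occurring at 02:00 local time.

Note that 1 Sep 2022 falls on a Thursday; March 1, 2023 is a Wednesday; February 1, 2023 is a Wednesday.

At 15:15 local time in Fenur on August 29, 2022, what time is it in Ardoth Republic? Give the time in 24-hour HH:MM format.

22:00

1 September 2022 is a Thursday, so the first Sunday is September 4 and the fourth is September 25.
1 March 2023 is a Wednesday, so the first Saturday is March 4.
August 29, 2022 does not fall between 25 September 2022 and 4 March 2023, so daylight saving is not in effect and Fenur is at UTC−00:15.
15:15 Fenur + 0h15m = 15:30 UTC.
1 September 2022 is a Thursday, so the first Saturday is September 3.
1 February 2023 is a Wednesday, so the first Sunday is February 5 and the third is February 19.
At the standard offset (UTC+06:30), 15:30 UTC + 6h30m = 22:00 Ardoth Republic standard time.
The standard-time date in Ardoth Republic, August 29, 2022, does not fall between 3 September 2022 and 19 February 2023, so daylight saving is not in effect and Ardoth Republic is at UTC+06:30.
15:30 UTC + 6h30m = 22:00 Ardoth Republic.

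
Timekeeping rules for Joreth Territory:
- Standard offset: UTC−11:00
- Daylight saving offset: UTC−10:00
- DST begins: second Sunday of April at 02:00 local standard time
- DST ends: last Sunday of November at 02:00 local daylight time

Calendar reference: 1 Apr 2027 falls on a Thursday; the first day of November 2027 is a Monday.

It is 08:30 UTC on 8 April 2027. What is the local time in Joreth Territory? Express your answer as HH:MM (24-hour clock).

21:30

1 April 2027 is a Thursday, so the first Sunday is April 4 and the second is April 11.
1 November 2027 is a Monday, so Sundays fall on 7, 14, 21, 28; the last is November 28.
At the standard offset (UTC−11:00), 08:30 UTC − 11h = 21:30 Joreth Territory standard time (rolling into the previous day, 7 April 2027).
Daylight saving runs 11 April – 28 November; the standard-time date in Joreth Territory, 7 April 2027, is outside that window, so Joreth Territory is on standard time at UTC−11:00.
08:30 UTC − 11h = 21:30 local (rolling into the previous day, 7 April 2027).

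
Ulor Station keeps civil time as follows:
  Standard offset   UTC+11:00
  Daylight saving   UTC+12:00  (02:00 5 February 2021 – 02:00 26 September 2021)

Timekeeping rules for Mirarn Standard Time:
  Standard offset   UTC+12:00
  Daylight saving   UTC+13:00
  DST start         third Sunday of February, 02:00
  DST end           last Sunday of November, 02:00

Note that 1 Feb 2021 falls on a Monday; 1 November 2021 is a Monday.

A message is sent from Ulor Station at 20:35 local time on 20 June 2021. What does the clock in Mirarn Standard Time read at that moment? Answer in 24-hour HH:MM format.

21:35

20 June 2021 falls between 5 February and 26 September, so daylight saving is in effect and Ulor Station is at UTC+12:00.
20:35 Ulor Station − 12h = 08:35 UTC.
1 February 2021 is a Monday, so the first Sunday is February 7 and the third is February 21.
1 November 2021 is a Monday, so Sundays fall on 7, 14, 21, 28; the last is November 28.
At the standard offset (UTC+12:00), 08:35 UTC + 12h = 20:35 Mirarn Standard Time standard time.
Daylight saving runs 21 February – 28 November; the standard-time date in Mirarn Standard Time, 20 June 2021, is inside that window, so Mirarn Standard Time is at UTC+13:00.
08:35 UTC + 13h = 21:35 Mirarn Standard Time.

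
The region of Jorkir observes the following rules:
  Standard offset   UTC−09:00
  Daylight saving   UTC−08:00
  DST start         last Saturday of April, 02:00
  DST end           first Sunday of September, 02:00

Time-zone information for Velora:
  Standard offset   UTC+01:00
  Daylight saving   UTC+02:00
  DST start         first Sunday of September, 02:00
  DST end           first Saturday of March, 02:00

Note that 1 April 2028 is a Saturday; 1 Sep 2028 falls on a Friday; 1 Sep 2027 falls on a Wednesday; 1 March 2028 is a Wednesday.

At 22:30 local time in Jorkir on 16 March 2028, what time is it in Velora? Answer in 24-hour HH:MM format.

08:30

1 April 2028 is a Saturday, so Saturdays fall on 1, 8, 15, 22, 29; the last is April 29.
1 September 2028 is a Friday, so the first Sunday is September 3.
Daylight saving runs 29 April – 3 September; 16 March 2028 is outside that window, so Jorkir is on standard time at UTC−09:00.
22:30 Jorkir + 9h = 07:30 UTC (rolling into the next day, 17 March 2028).
1 September 2027 is a Wednesday, so the first Sunday is September 5.
1 March 2028 is a Wednesday, so the first Saturday is March 4.
At the standard offset (UTC+01:00), 07:30 UTC + 1h = 08:30 Velora standard time.
The standard-time date in Velora, 17 March 2028, is outside the daylight-saving period (5 September 2027 – 4 March 2028), so Velora is on standard time, UTC+01:00.
07:30 UTC + 1h = 08:30 Velora.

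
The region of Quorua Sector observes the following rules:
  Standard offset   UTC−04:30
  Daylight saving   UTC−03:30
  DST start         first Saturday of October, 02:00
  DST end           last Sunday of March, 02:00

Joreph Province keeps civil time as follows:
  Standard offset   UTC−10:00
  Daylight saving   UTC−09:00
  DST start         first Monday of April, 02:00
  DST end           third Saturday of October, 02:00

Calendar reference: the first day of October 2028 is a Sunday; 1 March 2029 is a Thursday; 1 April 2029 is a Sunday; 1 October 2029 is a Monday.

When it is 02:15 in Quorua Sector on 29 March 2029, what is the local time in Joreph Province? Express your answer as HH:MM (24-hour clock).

1 October 2028 is a Sunday, so the first Saturday is October 7.
1 March 2029 is a Thursday, so Sundays fall on 4, 11, 18, 25; the last is March 25.
29 March 2029 does not fall between 7 October 2028 and 25 March 2029, so daylight saving is not in effect and Quorua Sector is at UTC−04:30.
02:15 Quorua Sector + 4h30m = 06:45 UTC.
1 April 2029 is a Sunday, so the first Monday is April 2.
1 October 2029 is a Monday, so the first Saturday is October 6 and the third is October 20.
At the standard offset (UTC−10:00), 06:45 UTC − 10h = 20:45 Joreph Province standard time (rolling into the previous day, 28 March 2029).
The standard-time date in Joreph Province, 28 March 2029, is outside the daylight-saving period (2 April – 20 October), so Joreph Province is on standard time, UTC−10:00.
06:45 UTC − 10h = 20:45 Joreph Province (rolling into the previous day, 28 March 2029).

20:45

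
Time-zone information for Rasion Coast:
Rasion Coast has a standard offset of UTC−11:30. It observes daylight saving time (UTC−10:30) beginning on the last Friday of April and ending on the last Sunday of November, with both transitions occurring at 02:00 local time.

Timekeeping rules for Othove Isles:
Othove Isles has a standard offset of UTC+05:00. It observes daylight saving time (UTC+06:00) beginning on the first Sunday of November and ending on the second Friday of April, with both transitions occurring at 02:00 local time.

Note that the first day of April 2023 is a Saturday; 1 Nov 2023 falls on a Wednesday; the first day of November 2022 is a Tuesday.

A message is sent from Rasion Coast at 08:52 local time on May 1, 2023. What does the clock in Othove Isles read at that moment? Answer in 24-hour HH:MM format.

00:22

1 April 2023 is a Saturday, so Fridays fall on 7, 14, 21, 28; the last is April 28.
1 November 2023 is a Wednesday, so Sundays fall on 5, 12, 19, 26; the last is November 26.
May 1, 2023 lies within the daylight-saving period (28 April – 26 November), so Rasion Coast is on daylight time, UTC−10:30.
08:52 Rasion Coast + 10h30m = 19:22 UTC.
1 November 2022 is a Tuesday, so the first Sunday is November 6.
1 April 2023 is a Saturday, so the first Friday is April 7 and the second is April 14.
At the standard offset (UTC+05:00), 19:22 UTC + 5h = 00:22 Othove Isles standard time (rolling into the next day, 2 May 2023).
Daylight saving runs 6 November 2022 – 14 April 2023; the standard-time date in Othove Isles, May 2, 2023, is outside that window, so Othove Isles is on standard time at UTC+05:00.
19:22 UTC + 5h = 00:22 Othove Isles (rolling into the next day, 2 May 2023).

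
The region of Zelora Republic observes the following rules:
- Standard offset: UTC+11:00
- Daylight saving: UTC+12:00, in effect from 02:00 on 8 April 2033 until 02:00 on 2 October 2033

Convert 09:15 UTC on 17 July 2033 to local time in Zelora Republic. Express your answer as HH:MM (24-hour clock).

21:15

At the standard offset (UTC+11:00), 09:15 UTC + 11h = 20:15 Zelora Republic standard time.
The standard-time date in Zelora Republic, 17 July 2033, lies within the daylight-saving period (8 April – 2 October), so Zelora Republic is on daylight time, UTC+12:00.
09:15 UTC + 12h = 21:15 local.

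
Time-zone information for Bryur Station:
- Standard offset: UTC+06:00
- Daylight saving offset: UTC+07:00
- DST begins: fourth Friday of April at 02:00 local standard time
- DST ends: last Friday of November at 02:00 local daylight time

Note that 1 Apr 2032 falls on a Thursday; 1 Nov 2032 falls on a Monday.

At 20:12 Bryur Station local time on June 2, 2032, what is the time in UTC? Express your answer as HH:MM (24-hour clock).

13:12

1 April 2032 is a Thursday, so the first Friday is April 2 and the fourth is April 23.
1 November 2032 is a Monday, so Fridays fall on 5, 12, 19, 26; the last is November 26.
June 2, 2032 lies within the daylight-saving period (23 April – 26 November), so Bryur Station is on daylight time, UTC+07:00.
20:12 local − 7h = 13:12 UTC.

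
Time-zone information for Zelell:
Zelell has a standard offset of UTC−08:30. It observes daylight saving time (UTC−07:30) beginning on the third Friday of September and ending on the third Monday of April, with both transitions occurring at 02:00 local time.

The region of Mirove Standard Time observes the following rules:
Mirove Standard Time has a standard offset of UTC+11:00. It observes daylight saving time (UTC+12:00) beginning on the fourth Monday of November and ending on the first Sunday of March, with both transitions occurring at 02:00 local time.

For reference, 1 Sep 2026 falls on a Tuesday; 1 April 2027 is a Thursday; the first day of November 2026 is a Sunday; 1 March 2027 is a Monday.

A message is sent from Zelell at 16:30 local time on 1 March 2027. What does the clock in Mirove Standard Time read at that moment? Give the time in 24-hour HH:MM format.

1 September 2026 is a Tuesday, so the first Friday is September 4 and the third is September 18.
1 April 2027 is a Thursday, so the first Monday is April 5 and the third is April 19.
1 March 2027 falls between 18 September 2026 and 19 April 2027, so daylight saving is in effect and Zelell is at UTC−07:30.
16:30 Zelell + 7h30m = 00:00 UTC (rolling into the next day, 2 March 2027).
1 November 2026 is a Sunday, so the first Monday is November 2 and the fourth is November 23.
1 March 2027 is a Monday, so the first Sunday is March 7.
At the standard offset (UTC+11:00), 00:00 UTC + 11h = 11:00 Mirove Standard Time standard time.
The standard-time date in Mirove Standard Time, 2 March 2027, falls between 23 November 2026 and 7 March 2027, so daylight saving is in effect and Mirove Standard Time is at UTC+12:00.
00:00 UTC + 12h = 12:00 Mirove Standard Time.

12:00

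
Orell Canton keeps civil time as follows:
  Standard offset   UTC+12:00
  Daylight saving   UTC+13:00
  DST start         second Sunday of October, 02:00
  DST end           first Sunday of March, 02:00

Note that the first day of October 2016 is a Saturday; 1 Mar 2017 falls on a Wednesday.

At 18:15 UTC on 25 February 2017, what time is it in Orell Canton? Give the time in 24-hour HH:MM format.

1 October 2016 is a Saturday, so the first Sunday is October 2 and the second is October 9.
1 March 2017 is a Wednesday, so the first Sunday is March 5.
At the standard offset (UTC+12:00), 18:15 UTC + 12h = 06:15 Orell Canton standard time (rolling into the next day, 26 February 2017).
Daylight saving runs 9 October 2016 – 5 March 2017; the standard-time date in Orell Canton, 26 February 2017, is inside that window, so Orell Canton is at UTC+13:00.
18:15 UTC + 13h = 07:15 local (rolling into the next day, 26 February 2017).

07:15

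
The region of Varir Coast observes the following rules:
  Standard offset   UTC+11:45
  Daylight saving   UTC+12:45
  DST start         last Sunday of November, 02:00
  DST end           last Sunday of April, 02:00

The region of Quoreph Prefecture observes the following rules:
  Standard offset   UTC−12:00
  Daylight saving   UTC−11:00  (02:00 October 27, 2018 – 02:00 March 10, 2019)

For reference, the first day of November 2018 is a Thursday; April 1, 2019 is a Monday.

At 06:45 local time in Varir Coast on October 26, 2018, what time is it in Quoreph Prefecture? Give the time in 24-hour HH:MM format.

07:00

1 November 2018 is a Thursday, so Sundays fall on 4, 11, 18, 25; the last is November 25.
1 April 2019 is a Monday, so Sundays fall on 7, 14, 21, 28; the last is April 28.
October 26, 2018 is outside the daylight-saving period (25 November 2018 – 28 April 2019), so Varir Coast is on standard time, UTC+11:45.
06:45 Varir Coast − 11h45m = 19:00 UTC (rolling into the previous day, 25 October 2018).
At the standard offset (UTC−12:00), 19:00 UTC − 12h = 07:00 Quoreph Prefecture standard time.
The standard-time date in Quoreph Prefecture, October 25, 2018, is outside the daylight-saving period (27 October 2018 – 10 March 2019), so Quoreph Prefecture is on standard time, UTC−12:00.
19:00 UTC − 12h = 07:00 Quoreph Prefecture.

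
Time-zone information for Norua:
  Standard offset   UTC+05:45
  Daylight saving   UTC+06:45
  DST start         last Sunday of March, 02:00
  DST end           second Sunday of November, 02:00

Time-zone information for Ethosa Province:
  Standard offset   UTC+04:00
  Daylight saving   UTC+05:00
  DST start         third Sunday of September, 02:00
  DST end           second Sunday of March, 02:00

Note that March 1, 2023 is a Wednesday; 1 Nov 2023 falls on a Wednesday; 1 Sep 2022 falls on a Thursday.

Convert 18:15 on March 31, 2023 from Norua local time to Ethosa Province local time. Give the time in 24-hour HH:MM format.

15:30

1 March 2023 is a Wednesday, so Sundays fall on 5, 12, 19, 26; the last is March 26.
1 November 2023 is a Wednesday, so the first Sunday is November 5 and the second is November 12.
Daylight saving runs 26 March – 12 November; March 31, 2023 is inside that window, so Norua is at UTC+06:45.
18:15 Norua − 6h45m = 11:30 UTC.
1 September 2022 is a Thursday, so the first Sunday is September 4 and the third is September 18.
1 March 2023 is a Wednesday, so the first Sunday is March 5 and the second is March 12.
At the standard offset (UTC+04:00), 11:30 UTC + 4h = 15:30 Ethosa Province standard time.
Daylight saving runs 18 September 2022 – 12 March 2023; the standard-time date in Ethosa Province, March 31, 2023, is outside that window, so Ethosa Province is on standard time at UTC+04:00.
11:30 UTC + 4h = 15:30 Ethosa Province.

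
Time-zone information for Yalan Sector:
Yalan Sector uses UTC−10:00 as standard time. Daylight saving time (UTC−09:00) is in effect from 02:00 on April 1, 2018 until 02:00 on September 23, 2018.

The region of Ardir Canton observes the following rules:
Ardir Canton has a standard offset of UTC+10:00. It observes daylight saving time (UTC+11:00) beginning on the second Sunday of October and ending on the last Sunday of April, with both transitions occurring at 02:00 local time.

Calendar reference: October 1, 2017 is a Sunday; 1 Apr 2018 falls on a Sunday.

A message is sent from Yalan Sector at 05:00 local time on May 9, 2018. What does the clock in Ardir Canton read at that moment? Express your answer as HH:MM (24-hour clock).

00:00

May 9, 2018 falls between 1 April and 23 September, so daylight saving is in effect and Yalan Sector is at UTC−09:00.
05:00 Yalan Sector + 9h = 14:00 UTC.
1 October 2017 is a Sunday, so the first Sunday is October 1 and the second is October 8.
1 April 2018 is a Sunday, so Sundays fall on 1, 8, 15, 22, 29; the last is April 29.
At the standard offset (UTC+10:00), 14:00 UTC + 10h = 00:00 Ardir Canton standard time (rolling into the next day, 10 May 2018).
The standard-time date in Ardir Canton, May 10, 2018, does not fall between 8 October 2017 and 29 April 2018, so daylight saving is not in effect and Ardir Canton is at UTC+10:00.
14:00 UTC + 10h = 00:00 Ardir Canton (rolling into the next day, 10 May 2018).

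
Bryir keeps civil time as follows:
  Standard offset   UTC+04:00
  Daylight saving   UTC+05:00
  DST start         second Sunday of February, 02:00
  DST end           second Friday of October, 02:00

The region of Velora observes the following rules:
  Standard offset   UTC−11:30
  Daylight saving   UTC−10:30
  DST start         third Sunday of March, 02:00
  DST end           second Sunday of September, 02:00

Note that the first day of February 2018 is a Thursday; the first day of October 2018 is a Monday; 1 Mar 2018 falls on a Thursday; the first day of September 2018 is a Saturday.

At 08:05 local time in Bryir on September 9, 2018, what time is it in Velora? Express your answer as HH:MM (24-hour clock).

1 February 2018 is a Thursday, so the first Sunday is February 4 and the second is February 11.
1 October 2018 is a Monday, so the first Friday is October 5 and the second is October 12.
Daylight saving runs 11 February – 12 October; September 9, 2018 is inside that window, so Bryir is at UTC+05:00.
08:05 Bryir − 5h = 03:05 UTC.
1 March 2018 is a Thursday, so the first Sunday is March 4 and the third is March 18.
1 September 2018 is a Saturday, so the first Sunday is September 2 and the second is September 9.
At the standard offset (UTC−11:30), 03:05 UTC − 11h30m = 15:35 Velora standard time (rolling into the previous day, 8 September 2018).
The standard-time date in Velora, September 8, 2018, lies within the daylight-saving period (18 March – 9 September), so Velora is on daylight time, UTC−10:30.
03:05 UTC − 10h30m = 16:35 Velora (rolling into the previous day, 8 September 2018).

16:35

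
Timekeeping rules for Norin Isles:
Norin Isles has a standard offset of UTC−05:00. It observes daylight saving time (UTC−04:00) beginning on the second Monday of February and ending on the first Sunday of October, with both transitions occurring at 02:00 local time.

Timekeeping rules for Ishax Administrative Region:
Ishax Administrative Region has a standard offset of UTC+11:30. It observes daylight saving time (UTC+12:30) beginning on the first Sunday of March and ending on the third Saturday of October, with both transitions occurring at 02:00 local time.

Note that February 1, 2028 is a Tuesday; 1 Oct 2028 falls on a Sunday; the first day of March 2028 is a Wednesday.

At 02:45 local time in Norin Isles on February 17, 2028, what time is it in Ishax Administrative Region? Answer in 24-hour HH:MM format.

18:15

1 February 2028 is a Tuesday, so the first Monday is February 7 and the second is February 14.
1 October 2028 is a Sunday, so the first Sunday is October 1.
Daylight saving runs 14 February – 1 October; February 17, 2028 is inside that window, so Norin Isles is at UTC−04:00.
02:45 Norin Isles + 4h = 06:45 UTC.
1 March 2028 is a Wednesday, so the first Sunday is March 5.
1 October 2028 is a Sunday, so the first Saturday is October 7 and the third is October 21.
At the standard offset (UTC+11:30), 06:45 UTC + 11h30m = 18:15 Ishax Administrative Region standard time.
Daylight saving runs 5 March – 21 October; the standard-time date in Ishax Administrative Region, February 17, 2028, is outside that window, so Ishax Administrative Region is on standard time at UTC+11:30.
06:45 UTC + 11h30m = 18:15 Ishax Administrative Region.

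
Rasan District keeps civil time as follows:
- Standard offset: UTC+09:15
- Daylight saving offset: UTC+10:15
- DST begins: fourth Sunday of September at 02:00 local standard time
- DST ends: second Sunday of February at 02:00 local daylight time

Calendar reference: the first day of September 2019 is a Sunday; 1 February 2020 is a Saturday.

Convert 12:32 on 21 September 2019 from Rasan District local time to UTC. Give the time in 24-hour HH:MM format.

03:17

1 September 2019 is a Sunday, so the first Sunday is September 1 and the fourth is September 22.
1 February 2020 is a Saturday, so the first Sunday is February 2 and the second is February 9.
21 September 2019 is outside the daylight-saving period (22 September 2019 – 9 February 2020), so Rasan District is on standard time, UTC+09:15.
12:32 local − 9h15m = 03:17 UTC.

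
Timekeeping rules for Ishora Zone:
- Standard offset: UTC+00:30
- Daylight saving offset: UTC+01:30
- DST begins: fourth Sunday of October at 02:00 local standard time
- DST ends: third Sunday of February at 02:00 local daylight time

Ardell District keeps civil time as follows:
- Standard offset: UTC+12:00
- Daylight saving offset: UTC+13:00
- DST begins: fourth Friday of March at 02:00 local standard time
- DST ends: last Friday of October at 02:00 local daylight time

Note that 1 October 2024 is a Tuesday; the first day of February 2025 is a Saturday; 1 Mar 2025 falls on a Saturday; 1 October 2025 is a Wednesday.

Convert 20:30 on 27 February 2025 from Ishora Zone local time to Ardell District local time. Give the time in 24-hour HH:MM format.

08:00

1 October 2024 is a Tuesday, so the first Sunday is October 6 and the fourth is October 27.
1 February 2025 is a Saturday, so the first Sunday is February 2 and the third is February 16.
Daylight saving runs 27 October 2024 – 16 February 2025; 27 February 2025 is outside that window, so Ishora Zone is on standard time at UTC+00:30.
20:30 Ishora Zone − 0h30m = 20:00 UTC.
1 March 2025 is a Saturday, so the first Friday is March 7 and the fourth is March 28.
1 October 2025 is a Wednesday, so Fridays fall on 3, 10, 17, 24, 31; the last is October 31.
At the standard offset (UTC+12:00), 20:00 UTC + 12h = 08:00 Ardell District standard time (rolling into the next day, 28 February 2025).
The standard-time date in Ardell District, 28 February 2025, does not fall between 28 March and 31 October, so daylight saving is not in effect and Ardell District is at UTC+12:00.
20:00 UTC + 12h = 08:00 Ardell District (rolling into the next day, 28 February 2025).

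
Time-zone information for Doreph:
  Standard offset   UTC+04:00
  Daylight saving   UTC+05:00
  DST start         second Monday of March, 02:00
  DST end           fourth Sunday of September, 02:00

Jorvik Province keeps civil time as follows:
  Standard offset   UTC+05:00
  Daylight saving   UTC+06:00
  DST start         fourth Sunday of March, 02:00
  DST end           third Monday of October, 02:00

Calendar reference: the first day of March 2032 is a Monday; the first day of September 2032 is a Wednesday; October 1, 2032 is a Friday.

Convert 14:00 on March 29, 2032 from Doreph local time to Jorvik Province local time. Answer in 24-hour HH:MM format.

15:00

1 March 2032 is a Monday, so the first Monday is March 1 and the second is March 8.
1 September 2032 is a Wednesday, so the first Sunday is September 5 and the fourth is September 26.
March 29, 2032 falls between 8 March and 26 September, so daylight saving is in effect and Doreph is at UTC+05:00.
14:00 Doreph − 5h = 09:00 UTC.
1 March 2032 is a Monday, so the first Sunday is March 7 and the fourth is March 28.
1 October 2032 is a Friday, so the first Monday is October 4 and the third is October 18.
At the standard offset (UTC+05:00), 09:00 UTC + 5h = 14:00 Jorvik Province standard time.
Daylight saving runs 28 March – 18 October; the standard-time date in Jorvik Province, March 29, 2032, is inside that window, so Jorvik Province is at UTC+06:00.
09:00 UTC + 6h = 15:00 Jorvik Province.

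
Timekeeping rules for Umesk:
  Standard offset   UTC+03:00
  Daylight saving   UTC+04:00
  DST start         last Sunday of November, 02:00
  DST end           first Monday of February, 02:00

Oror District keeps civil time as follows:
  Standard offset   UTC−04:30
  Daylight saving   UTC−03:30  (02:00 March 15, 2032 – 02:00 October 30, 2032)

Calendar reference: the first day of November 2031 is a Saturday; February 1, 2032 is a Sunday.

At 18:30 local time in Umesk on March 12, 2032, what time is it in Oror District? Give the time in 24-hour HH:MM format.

1 November 2031 is a Saturday, so Sundays fall on 2, 9, 16, 23, 30; the last is November 30.
1 February 2032 is a Sunday, so the first Monday is February 2.
March 12, 2032 does not fall between 30 November 2031 and 2 February 2032, so daylight saving is not in effect and Umesk is at UTC+03:00.
18:30 Umesk − 3h = 15:30 UTC.
At the standard offset (UTC−04:30), 15:30 UTC − 4h30m = 11:00 Oror District standard time.
Daylight saving runs 15 March – 30 October; the standard-time date in Oror District, March 12, 2032, is outside that window, so Oror District is on standard time at UTC−04:30.
15:30 UTC − 4h30m = 11:00 Oror District.

11:00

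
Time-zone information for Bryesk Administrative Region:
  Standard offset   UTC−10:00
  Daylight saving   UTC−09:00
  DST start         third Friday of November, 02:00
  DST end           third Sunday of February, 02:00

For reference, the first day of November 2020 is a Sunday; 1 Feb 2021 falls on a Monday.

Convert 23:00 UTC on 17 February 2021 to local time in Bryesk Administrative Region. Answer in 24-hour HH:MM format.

14:00

1 November 2020 is a Sunday, so the first Friday is November 6 and the third is November 20.
1 February 2021 is a Monday, so the first Sunday is February 7 and the third is February 21.
At the standard offset (UTC−10:00), 23:00 UTC − 10h = 13:00 Bryesk Administrative Region standard time.
The standard-time date in Bryesk Administrative Region, 17 February 2021, lies within the daylight-saving period (20 November 2020 – 21 February 2021), so Bryesk Administrative Region is on daylight time, UTC−09:00.
23:00 UTC − 9h = 14:00 local.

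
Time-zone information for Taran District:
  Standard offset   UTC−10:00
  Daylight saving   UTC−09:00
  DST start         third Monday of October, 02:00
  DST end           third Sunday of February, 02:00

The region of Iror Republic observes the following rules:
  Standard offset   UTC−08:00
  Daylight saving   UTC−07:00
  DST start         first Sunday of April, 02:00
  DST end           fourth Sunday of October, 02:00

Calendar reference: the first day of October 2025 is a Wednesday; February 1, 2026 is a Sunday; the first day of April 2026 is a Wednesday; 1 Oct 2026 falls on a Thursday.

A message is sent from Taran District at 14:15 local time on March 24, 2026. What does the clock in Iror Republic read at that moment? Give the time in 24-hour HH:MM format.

1 October 2025 is a Wednesday, so the first Monday is October 6 and the third is October 20.
1 February 2026 is a Sunday, so the first Sunday is February 1 and the third is February 15.
March 24, 2026 is outside the daylight-saving period (20 October 2025 – 15 February 2026), so Taran District is on standard time, UTC−10:00.
14:15 Taran District + 10h = 00:15 UTC (rolling into the next day, 25 March 2026).
1 April 2026 is a Wednesday, so the first Sunday is April 5.
1 October 2026 is a Thursday, so the first Sunday is October 4 and the fourth is October 25.
At the standard offset (UTC−08:00), 00:15 UTC − 8h = 16:15 Iror Republic standard time (rolling into the previous day, 24 March 2026).
Daylight saving runs 5 April – 25 October; the standard-time date in Iror Republic, March 24, 2026, is outside that window, so Iror Republic is on standard time at UTC−08:00.
00:15 UTC − 8h = 16:15 Iror Republic (rolling into the previous day, 24 March 2026).

16:15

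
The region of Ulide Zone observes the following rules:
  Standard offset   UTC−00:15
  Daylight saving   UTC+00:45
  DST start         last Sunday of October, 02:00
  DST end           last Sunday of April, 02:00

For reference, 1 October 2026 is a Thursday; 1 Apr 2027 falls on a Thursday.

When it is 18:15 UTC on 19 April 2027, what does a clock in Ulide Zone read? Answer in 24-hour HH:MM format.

19:00

1 October 2026 is a Thursday, so Sundays fall on 4, 11, 18, 25; the last is October 25.
1 April 2027 is a Thursday, so Sundays fall on 4, 11, 18, 25; the last is April 25.
At the standard offset (UTC−00:15), 18:15 UTC − 0h15m = 18:00 Ulide Zone standard time.
Daylight saving runs 25 October 2026 – 25 April 2027; the standard-time date in Ulide Zone, 19 April 2027, is inside that window, so Ulide Zone is at UTC+00:45.
18:15 UTC + 0h45m = 19:00 local.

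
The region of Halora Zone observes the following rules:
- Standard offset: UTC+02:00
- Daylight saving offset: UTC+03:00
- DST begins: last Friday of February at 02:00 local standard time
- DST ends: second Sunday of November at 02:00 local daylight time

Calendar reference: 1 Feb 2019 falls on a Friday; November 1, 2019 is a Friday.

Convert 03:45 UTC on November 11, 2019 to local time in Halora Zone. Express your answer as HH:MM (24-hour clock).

1 February 2019 is a Friday, so Fridays fall on 1, 8, 15, 22; the last is February 22.
1 November 2019 is a Friday, so the first Sunday is November 3 and the second is November 10.
At the standard offset (UTC+02:00), 03:45 UTC + 2h = 05:45 Halora Zone standard time.
Daylight saving runs 22 February – 10 November; the standard-time date in Halora Zone, November 11, 2019, is outside that window, so Halora Zone is on standard time at UTC+02:00.
03:45 UTC + 2h = 05:45 local.

05:45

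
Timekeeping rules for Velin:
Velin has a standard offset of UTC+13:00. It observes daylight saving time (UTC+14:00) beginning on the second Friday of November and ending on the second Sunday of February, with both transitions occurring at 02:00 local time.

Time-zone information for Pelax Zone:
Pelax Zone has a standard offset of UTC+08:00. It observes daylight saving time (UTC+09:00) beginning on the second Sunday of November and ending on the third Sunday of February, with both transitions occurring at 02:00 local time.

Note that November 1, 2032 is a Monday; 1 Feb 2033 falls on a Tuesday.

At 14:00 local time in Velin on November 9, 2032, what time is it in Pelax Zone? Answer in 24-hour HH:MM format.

1 November 2032 is a Monday, so the first Friday is November 5 and the second is November 12.
1 February 2033 is a Tuesday, so the first Sunday is February 6 and the second is February 13.
November 9, 2032 does not fall between 12 November 2032 and 13 February 2033, so daylight saving is not in effect and Velin is at UTC+13:00.
14:00 Velin − 13h = 01:00 UTC.
1 November 2032 is a Monday, so the first Sunday is November 7 and the second is November 14.
1 February 2033 is a Tuesday, so the first Sunday is February 6 and the third is February 20.
At the standard offset (UTC+08:00), 01:00 UTC + 8h = 09:00 Pelax Zone standard time.
The standard-time date in Pelax Zone, November 9, 2032, does not fall between 14 November 2032 and 20 February 2033, so daylight saving is not in effect and Pelax Zone is at UTC+08:00.
01:00 UTC + 8h = 09:00 Pelax Zone.

09:00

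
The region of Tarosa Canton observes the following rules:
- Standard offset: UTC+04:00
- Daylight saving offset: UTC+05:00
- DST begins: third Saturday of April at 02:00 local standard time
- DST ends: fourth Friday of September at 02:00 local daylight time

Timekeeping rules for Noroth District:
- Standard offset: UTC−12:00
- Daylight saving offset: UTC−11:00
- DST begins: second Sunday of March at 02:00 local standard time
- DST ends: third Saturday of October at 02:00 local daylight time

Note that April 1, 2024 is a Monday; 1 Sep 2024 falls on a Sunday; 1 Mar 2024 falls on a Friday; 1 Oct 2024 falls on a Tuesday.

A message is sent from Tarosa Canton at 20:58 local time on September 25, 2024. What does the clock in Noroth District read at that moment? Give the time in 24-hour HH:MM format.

04:58

1 April 2024 is a Monday, so the first Saturday is April 6 and the third is April 20.
1 September 2024 is a Sunday, so the first Friday is September 6 and the fourth is September 27.
September 25, 2024 falls between 20 April and 27 September, so daylight saving is in effect and Tarosa Canton is at UTC+05:00.
20:58 Tarosa Canton − 5h = 15:58 UTC.
1 March 2024 is a Friday, so the first Sunday is March 3 and the second is March 10.
1 October 2024 is a Tuesday, so the first Saturday is October 5 and the third is October 19.
At the standard offset (UTC−12:00), 15:58 UTC − 12h = 03:58 Noroth District standard time.
The standard-time date in Noroth District, September 25, 2024, lies within the daylight-saving period (10 March – 19 October), so Noroth District is on daylight time, UTC−11:00.
15:58 UTC − 11h = 04:58 Noroth District.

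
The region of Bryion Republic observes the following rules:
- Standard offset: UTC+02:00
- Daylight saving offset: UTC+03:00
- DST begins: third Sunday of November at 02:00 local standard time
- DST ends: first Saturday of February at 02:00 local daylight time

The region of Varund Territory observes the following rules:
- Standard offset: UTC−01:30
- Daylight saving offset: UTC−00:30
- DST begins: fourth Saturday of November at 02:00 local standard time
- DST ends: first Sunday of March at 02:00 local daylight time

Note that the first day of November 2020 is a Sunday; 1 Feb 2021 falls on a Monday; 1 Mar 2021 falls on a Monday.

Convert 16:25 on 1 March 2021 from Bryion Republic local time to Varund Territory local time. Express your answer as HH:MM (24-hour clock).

13:55

1 November 2020 is a Sunday, so the first Sunday is November 1 and the third is November 15.
1 February 2021 is a Monday, so the first Saturday is February 6.
1 March 2021 does not fall between 15 November 2020 and 6 February 2021, so daylight saving is not in effect and Bryion Republic is at UTC+02:00.
16:25 Bryion Republic − 2h = 14:25 UTC.
1 November 2020 is a Sunday, so the first Saturday is November 7 and the fourth is November 28.
1 March 2021 is a Monday, so the first Sunday is March 7.
At the standard offset (UTC−01:30), 14:25 UTC − 1h30m = 12:55 Varund Territory standard time.
Daylight saving runs 28 November 2020 – 7 March 2021; the standard-time date in Varund Territory, 1 March 2021, is inside that window, so Varund Territory is at UTC−00:30.
14:25 UTC − 0h30m = 13:55 Varund Territory.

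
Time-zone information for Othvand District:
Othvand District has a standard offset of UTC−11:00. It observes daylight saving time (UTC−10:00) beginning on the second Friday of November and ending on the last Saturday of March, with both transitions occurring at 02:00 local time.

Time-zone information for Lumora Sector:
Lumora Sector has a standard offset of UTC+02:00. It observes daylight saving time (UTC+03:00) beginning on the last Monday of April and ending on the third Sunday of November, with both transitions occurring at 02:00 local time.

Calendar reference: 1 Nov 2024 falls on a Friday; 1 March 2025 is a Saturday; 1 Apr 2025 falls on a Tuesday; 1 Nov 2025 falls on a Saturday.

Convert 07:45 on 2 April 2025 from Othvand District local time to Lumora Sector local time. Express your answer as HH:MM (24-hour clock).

1 November 2024 is a Friday, so the first Friday is November 1 and the second is November 8.
1 March 2025 is a Saturday, so Saturdays fall on 1, 8, 15, 22, 29; the last is March 29.
2 April 2025 is outside the daylight-saving period (8 November 2024 – 29 March 2025), so Othvand District is on standard time, UTC−11:00.
07:45 Othvand District + 11h = 18:45 UTC.
1 April 2025 is a Tuesday, so Mondays fall on 7, 14, 21, 28; the last is April 28.
1 November 2025 is a Saturday, so the first Sunday is November 2 and the third is November 16.
At the standard offset (UTC+02:00), 18:45 UTC + 2h = 20:45 Lumora Sector standard time.
The standard-time date in Lumora Sector, 2 April 2025, does not fall between 28 April and 16 November, so daylight saving is not in effect and Lumora Sector is at UTC+02:00.
18:45 UTC + 2h = 20:45 Lumora Sector.

20:45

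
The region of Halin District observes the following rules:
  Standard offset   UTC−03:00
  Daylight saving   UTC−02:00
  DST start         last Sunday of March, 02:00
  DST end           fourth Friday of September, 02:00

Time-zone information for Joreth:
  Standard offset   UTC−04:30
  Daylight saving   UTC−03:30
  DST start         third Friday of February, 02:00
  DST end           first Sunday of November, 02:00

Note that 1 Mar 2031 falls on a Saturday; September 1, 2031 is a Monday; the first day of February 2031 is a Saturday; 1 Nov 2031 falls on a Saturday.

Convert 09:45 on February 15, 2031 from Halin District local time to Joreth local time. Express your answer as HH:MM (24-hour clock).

08:15

1 March 2031 is a Saturday, so Sundays fall on 2, 9, 16, 23, 30; the last is March 30.
1 September 2031 is a Monday, so the first Friday is September 5 and the fourth is September 26.
February 15, 2031 is outside the daylight-saving period (30 March – 26 September), so Halin District is on standard time, UTC−03:00.
09:45 Halin District + 3h = 12:45 UTC.
1 February 2031 is a Saturday, so the first Friday is February 7 and the third is February 21.
1 November 2031 is a Saturday, so the first Sunday is November 2.
At the standard offset (UTC−04:30), 12:45 UTC − 4h30m = 08:15 Joreth standard time.
Daylight saving runs 21 February – 2 November; the standard-time date in Joreth, February 15, 2031, is outside that window, so Joreth is on standard time at UTC−04:30.
12:45 UTC − 4h30m = 08:15 Joreth.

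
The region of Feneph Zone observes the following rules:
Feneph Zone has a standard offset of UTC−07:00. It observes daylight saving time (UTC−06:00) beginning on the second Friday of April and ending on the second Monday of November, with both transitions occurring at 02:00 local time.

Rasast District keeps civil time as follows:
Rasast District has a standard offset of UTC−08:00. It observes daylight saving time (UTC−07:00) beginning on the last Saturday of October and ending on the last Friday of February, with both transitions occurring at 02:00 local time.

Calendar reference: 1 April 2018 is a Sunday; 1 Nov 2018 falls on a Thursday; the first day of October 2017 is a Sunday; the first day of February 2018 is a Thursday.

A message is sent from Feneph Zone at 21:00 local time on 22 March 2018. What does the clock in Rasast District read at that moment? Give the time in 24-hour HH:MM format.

1 April 2018 is a Sunday, so the first Friday is April 6 and the second is April 13.
1 November 2018 is a Thursday, so the first Monday is November 5 and the second is November 12.
22 March 2018 is outside the daylight-saving period (13 April – 12 November), so Feneph Zone is on standard time, UTC−07:00.
21:00 Feneph Zone + 7h = 04:00 UTC (rolling into the next day, 23 March 2018).
1 October 2017 is a Sunday, so Saturdays fall on 7, 14, 21, 28; the last is October 28.
1 February 2018 is a Thursday, so Fridays fall on 2, 9, 16, 23; the last is February 23.
At the standard offset (UTC−08:00), 04:00 UTC − 8h = 20:00 Rasast District standard time (rolling into the previous day, 22 March 2018).
The standard-time date in Rasast District, 22 March 2018, does not fall between 28 October 2017 and 23 February 2018, so daylight saving is not in effect and Rasast District is at UTC−08:00.
04:00 UTC − 8h = 20:00 Rasast District (rolling into the previous day, 22 March 2018).

20:00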